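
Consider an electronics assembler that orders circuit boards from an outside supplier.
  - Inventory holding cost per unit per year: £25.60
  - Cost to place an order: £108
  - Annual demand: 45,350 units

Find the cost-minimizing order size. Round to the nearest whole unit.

619 units

Q* = √(2·D·S / H) = √(2·45,350·108 / 25.6) = √382,640.6 ≈ 618.58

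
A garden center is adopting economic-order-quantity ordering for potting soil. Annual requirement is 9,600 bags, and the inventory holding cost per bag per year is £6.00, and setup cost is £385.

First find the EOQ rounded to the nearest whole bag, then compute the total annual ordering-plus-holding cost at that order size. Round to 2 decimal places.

Q* = √(2·D·S / H) = √(2·9,600·385 / 6) = √1,232,000.0 ≈ 1,109.95 → Q = 1,110 bags
Ordering: D/Q × S = 9,600/1,110 × £385 = £3,329.73
Holding:  Q/2 × H = 1,110/2 × £6 = £3,330.00
Total = £3,329.73 + £3,330.00 = £6,659.73

£6,659.73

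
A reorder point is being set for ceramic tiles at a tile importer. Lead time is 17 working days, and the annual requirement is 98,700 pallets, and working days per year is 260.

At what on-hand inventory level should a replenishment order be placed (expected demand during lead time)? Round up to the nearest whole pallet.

Daily demand d = 98,700 / 260 = 379.615 pallets/day
Demand during lead time = 379.615 × 17 = 6,453.46
Reorder point = 6,453.46 → round up

6,454 pallets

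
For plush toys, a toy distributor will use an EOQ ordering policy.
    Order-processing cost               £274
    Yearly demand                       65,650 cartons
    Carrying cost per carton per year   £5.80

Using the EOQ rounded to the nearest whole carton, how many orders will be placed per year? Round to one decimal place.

26.4 orders per year

Optimal lot size Q* = (2 × 65,650 × £274 / £5.8)^½ ≈ 2,490.54 → Q = 2,491
N = D/Q = 65,650/2,491 ≈ 26.355 orders/yr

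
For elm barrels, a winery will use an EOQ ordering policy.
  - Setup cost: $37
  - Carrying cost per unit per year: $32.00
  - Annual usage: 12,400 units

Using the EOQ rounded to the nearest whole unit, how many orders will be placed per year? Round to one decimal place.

Optimal lot size Q* = (2 × 12,400 × $37 / $32)^½ ≈ 169.34 → Q = 169
Orders per year = D/Q = 12,400 / 169 = 73.373

73.4 orders per year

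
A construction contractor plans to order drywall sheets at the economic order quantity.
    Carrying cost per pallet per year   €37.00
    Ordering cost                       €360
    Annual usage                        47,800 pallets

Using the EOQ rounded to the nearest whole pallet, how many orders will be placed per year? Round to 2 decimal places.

49.59 orders per year

EOQ = √(2DS/H) = √(2 × 47,800 × 360 / 37)
    = √(930,162.16) ≈ 964.45 → Q = 964
Orders per year = D/Q = 47,800 / 964 = 49.585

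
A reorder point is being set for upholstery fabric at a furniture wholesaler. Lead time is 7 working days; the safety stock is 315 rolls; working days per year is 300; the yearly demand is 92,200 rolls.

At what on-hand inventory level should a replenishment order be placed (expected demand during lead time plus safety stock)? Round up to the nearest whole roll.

2,467 rolls

Daily demand d = 92,200 / 300 = 307.333 rolls/day
Demand during lead time = 307.333 × 7 = 2,151.33
Reorder point = 2,151.33 + 315 = 2,466.33 → round up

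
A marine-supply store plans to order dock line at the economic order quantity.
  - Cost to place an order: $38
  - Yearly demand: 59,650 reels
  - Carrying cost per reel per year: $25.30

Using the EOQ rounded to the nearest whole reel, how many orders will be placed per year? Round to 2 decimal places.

Optimal lot size Q* = (2 × 59,650 × $38 / $25.3)^½ ≈ 423.30 → Q = 423
N = D/Q = 59,650/423 ≈ 141.017 orders/yr

141.02 orders per year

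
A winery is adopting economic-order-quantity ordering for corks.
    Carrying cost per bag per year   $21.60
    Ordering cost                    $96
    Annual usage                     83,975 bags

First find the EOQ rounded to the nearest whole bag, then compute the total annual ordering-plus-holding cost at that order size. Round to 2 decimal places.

2DS/H = 2·83,975·96/21.6 = 746,444.44
EOQ = √746,444.44 ≈ 863.97 → Q = 864 bags
Annual ordering cost = (D/Q)·S = (83,975/864) × 96 = $9,330.56
Annual holding cost  = (Q/2)·H = (864/2) × 21.6 = $9,331.20
Total = $9,330.56 + $9,331.20 = $18,661.76

$18,661.76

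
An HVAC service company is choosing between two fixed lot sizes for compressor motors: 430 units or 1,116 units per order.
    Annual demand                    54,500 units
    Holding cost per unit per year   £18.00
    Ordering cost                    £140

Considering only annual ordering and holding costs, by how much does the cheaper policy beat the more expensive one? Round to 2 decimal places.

£4,733.27

TC(Q) = (D/Q)S + (Q/2)H
TC(430) = (54,500/430)×140 + (430/2)×18 = £21,614.19
TC(1,116) = (54,500/1,116)×140 + (1,116/2)×18 = £16,880.92
Cheaper: Q = 1,116.  Difference = £4,733.27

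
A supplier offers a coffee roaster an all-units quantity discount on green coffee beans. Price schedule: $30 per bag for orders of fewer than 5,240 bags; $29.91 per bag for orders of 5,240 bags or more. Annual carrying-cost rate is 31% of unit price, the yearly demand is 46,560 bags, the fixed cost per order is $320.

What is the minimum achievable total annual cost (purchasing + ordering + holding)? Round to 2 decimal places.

H₁ = 31%×$30 = $9.3000;  H₂ = 31%×$29.91 = $9.2721
EOQ₁ = √(2×46,560×320/9.3000) = 1,790.01  (< 5,240, feasible at tier 1)
EOQ₂ = √(2×46,560×320/9.2721) = 1,792.70  (< 5,240 → use Q = 5,240 at tier-2 price)
TC(tier 1 (EOQ₁), Q≈1,790.0) = $1,413,447.08
TC(tier 2, Q≈5,240.0) = $1,419,745.86
Minimum at tier 1 (EOQ₁): $1,413,447.08

$1,413,447.08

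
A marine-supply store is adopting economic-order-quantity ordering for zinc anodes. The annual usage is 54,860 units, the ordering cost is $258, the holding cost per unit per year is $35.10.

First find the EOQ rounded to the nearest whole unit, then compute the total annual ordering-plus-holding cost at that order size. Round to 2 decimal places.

$31,521.46

2DS/H = 2·54,860·258/35.1 = 806,488.89
EOQ = √806,488.89 ≈ 898.05 → Q = 898 units
Ordering: D/Q × S = 54,860/898 × $258 = $15,761.56
Holding:  Q/2 × H = 898/2 × $35.1 = $15,759.90
Total = $15,761.56 + $15,759.90 = $31,521.46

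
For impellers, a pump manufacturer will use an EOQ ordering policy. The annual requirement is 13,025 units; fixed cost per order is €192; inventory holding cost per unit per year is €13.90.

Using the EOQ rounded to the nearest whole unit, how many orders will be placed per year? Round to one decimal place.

Optimal lot size Q* = (2 × 13,025 × €192 / €13.9)^½ ≈ 599.86 → Q = 600
N = D/Q = 13,025/600 ≈ 21.708 orders/yr

21.7 orders per year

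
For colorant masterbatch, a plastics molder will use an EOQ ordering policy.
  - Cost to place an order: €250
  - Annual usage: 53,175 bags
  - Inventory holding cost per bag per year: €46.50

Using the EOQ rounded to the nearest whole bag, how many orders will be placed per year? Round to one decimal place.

EOQ = √(2DS/H) = √(2 × 53,175 × 250 / 46.5)
    = √(571,774.19) ≈ 756.16 → Q = 756
N = D/Q = 53,175/756 ≈ 70.337 orders/yr

70.3 orders per year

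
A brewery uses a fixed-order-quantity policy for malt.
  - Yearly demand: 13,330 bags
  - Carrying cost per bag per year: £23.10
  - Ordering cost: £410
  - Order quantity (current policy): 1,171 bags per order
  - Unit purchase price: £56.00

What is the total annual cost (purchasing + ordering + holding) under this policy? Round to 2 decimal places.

£764,672.26

Ordering: D/Q × S = 13,330/1,171 × £410 = £4,667.21
Holding:  Q/2 × H = 1,171/2 × £23.1 = £13,525.05
Purchase cost = D·C = 13,330 × 56 = £746,480.00
Total = £4,667.21 + £13,525.05 + £746,480.00 = £764,672.26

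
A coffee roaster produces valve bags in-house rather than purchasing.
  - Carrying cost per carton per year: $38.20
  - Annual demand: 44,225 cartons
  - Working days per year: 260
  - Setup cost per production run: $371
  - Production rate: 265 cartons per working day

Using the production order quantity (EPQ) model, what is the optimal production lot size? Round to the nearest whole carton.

Daily demand d = 44,225/260 = 170.096; p = 265; 1 − d/p = 0.35813
EPQ = √(2DS / (H(1 − d/p)))
    = √(2 × 44,225 × 371 / (38.2 × 0.35813)) ≈ 1,548.76

1,549 cartons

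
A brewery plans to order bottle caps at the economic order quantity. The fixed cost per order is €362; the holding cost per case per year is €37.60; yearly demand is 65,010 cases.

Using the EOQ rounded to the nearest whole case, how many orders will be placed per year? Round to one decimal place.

58.1 orders per year

2DS/H = 2·65,010·362/37.6 = 1,251,788.30
EOQ = √1,251,788.30 ≈ 1,118.83 → Q = 1,119
N = D/Q = 65,010/1,119 ≈ 58.097 orders/yr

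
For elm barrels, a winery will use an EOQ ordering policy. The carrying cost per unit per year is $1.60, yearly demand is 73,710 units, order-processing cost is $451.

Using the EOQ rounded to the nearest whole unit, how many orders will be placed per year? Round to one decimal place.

11.4 orders per year

EOQ = √(2DS/H) = √(2 × 73,710 × 451 / 1.6)
    = √(41,554,012.50) ≈ 6,446.24 → Q = 6,446
N = D/Q = 73,710/6,446 ≈ 11.435 orders/yr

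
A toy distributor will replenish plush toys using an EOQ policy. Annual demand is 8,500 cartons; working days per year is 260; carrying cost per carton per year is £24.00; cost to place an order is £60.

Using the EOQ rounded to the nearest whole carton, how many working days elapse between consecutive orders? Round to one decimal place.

6.3 days

Optimal lot size Q* = (2 × 8,500 × £60 / £24)^½ ≈ 206.16 → Q = 206 cartons
T = Q/D × 260 days = 206/8,500 × 260 = 6.301 days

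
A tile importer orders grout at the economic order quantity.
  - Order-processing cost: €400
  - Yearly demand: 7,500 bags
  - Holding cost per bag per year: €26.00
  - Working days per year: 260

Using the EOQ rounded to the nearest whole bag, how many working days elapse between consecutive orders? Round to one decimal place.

16.6 days

2DS/H = 2·7,500·400/26 = 230,769.23
EOQ = √230,769.23 ≈ 480.38 → Q = 480 bags
Days between orders = 260 / (D/Q) = 260 / 15.625 ≈ 16.640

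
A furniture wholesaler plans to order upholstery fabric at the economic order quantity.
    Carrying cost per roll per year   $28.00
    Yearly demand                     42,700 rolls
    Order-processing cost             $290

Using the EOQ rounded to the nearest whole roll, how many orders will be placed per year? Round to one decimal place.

45.4 orders per year

Optimal lot size Q* = (2 × 42,700 × $290 / $28)^½ ≈ 940.48 → Q = 940
Orders per year = D/Q = 42,700 / 940 = 45.426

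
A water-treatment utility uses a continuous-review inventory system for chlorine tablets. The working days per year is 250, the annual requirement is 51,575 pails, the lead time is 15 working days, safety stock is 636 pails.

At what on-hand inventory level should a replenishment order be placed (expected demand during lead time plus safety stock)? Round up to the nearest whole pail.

Daily demand d = 51,575 / 250 = 206.300 pails/day
Demand during lead time = 206.300 × 15 = 3,094.50
Reorder point = 3,094.50 + 636 = 3,730.50 → round up

3,731 pails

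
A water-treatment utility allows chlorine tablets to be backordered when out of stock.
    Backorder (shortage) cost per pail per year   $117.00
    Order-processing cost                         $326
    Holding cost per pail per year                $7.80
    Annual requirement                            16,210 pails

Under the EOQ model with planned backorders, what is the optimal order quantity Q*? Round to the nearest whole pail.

Q* = √(2DS/H) · √((H + b)/b)
   = √(2 × 16,210 × 326 / 7.8) · √((7.8 + 117) / 117)
   = 1,164.040 × 1.0328 ≈ 1,202.22

1,202 pails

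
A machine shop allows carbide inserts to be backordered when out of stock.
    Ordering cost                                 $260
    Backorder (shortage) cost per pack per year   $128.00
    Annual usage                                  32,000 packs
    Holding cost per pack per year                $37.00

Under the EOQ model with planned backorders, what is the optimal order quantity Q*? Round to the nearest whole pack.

Basic EOQ = √(2·32,000·260/37) = 670.619
Backorder adjustment √((H+b)/b) = √((37+128)/128) = 1.1354
Q* = 670.619 × 1.1354 ≈ 761.40

761 packs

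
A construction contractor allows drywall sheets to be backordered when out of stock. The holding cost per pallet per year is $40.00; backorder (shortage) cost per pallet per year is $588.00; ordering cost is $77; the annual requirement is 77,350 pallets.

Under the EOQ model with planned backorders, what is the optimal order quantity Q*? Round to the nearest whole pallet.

564 pallets

Q* = √(2DS/H) · √((H + b)/b)
   = √(2 × 77,350 × 77 / 40) · √((40 + 588) / 588)
   = 545.708 × 1.0335 ≈ 563.96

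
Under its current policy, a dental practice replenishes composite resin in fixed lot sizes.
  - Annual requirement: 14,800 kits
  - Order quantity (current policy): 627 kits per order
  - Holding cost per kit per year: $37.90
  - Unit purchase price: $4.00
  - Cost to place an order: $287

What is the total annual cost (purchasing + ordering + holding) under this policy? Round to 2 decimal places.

$77,856.13

Ordering: D/Q × S = 14,800/627 × $287 = $6,774.48
Holding:  Q/2 × H = 627/2 × $37.9 = $11,881.65
Purchase cost = D·C = 14,800 × 4 = $59,200.00
Total = $6,774.48 + $11,881.65 + $59,200.00 = $77,856.13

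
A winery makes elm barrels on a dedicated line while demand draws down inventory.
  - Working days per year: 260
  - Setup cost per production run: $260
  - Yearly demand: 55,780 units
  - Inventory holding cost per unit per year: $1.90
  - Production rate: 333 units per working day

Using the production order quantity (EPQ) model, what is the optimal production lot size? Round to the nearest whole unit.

Daily demand d = 55,780/260 = 214.538; p = 333; 1 − d/p = 0.35574
EPQ = √(2DS / (H(1 − d/p)))
    = √(2 × 55,780 × 260 / (1.9 × 0.35574)) ≈ 6,550.85

6,551 units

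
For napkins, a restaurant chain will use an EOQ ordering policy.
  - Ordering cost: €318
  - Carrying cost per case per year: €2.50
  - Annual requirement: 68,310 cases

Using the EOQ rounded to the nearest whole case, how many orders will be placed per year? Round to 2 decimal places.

16.39 orders per year

Optimal lot size Q* = (2 × 68,310 × €318 / €2.5)^½ ≈ 4,168.70 → Q = 4,169
Orders per year = D/Q = 68,310 / 4,169 = 16.385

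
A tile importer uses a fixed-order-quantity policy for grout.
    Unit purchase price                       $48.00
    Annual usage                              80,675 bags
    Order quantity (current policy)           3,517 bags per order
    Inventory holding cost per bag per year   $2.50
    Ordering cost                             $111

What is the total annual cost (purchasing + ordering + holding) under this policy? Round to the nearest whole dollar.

Orders/yr = 80,675/3,517 = 22.939; ordering cost = 22.939 × $111 = $2,546.18
Average inventory = 3,517/2 = 1758.5; holding cost = 1758.5 × $2.5 = $4,396.25
Purchase cost = D·C = 80,675 × 48 = $3,872,400.00
Total = $2,546.18 + $4,396.25 + $3,872,400.00 = $3,879,342.43

$3,879,342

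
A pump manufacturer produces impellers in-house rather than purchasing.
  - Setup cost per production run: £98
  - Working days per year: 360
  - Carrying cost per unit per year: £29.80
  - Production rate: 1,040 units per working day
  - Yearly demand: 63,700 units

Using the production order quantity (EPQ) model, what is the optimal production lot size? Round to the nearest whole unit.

d = 63,700/360 = 176.9444 units/day;  effective holding cost H(1 − d/p) = 29.8·(1 − 176.9444/1040) = 24.72986
Q* = √(2DS / H_eff) = √(2·63,700·98 / 24.72986) ≈ 710.54

711 units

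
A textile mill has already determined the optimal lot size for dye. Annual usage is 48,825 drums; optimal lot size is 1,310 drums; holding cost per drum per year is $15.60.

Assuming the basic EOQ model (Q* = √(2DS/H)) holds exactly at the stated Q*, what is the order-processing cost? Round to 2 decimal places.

EOQ relation: Q² = 2DS/H, so rearrange for the unknown.
S = Q²H / (2D) = 1,310² × 15.6 / (2 × 48,825) = 274.1542

$274.15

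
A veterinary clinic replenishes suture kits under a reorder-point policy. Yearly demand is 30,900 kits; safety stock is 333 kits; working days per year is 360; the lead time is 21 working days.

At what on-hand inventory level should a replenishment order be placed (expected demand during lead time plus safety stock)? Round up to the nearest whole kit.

2,136 kits

Daily demand d = 30,900 / 360 = 85.833 kits/day
Demand during lead time = 85.833 × 21 = 1,802.50
Reorder point = 1,802.50 + 333 = 2,135.50 → round up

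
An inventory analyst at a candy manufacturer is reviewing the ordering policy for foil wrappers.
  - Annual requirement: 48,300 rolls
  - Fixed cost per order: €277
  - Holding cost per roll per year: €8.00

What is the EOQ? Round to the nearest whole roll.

1,829 rolls

EOQ = √(2DS/H) = √(2 × 48,300 × 277 / 8)
    = √(3,344,775.00) ≈ 1,828.87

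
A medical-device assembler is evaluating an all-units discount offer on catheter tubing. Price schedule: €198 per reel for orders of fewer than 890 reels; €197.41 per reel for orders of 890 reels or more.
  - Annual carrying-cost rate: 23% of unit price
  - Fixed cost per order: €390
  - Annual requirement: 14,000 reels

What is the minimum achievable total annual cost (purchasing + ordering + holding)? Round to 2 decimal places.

€2,790,079.74

H₁ = 23%×€198 = €45.5400;  H₂ = 23%×€197.41 = €45.4043
EOQ₁ = √(2×14,000×390/45.5400) = 489.68  (< 890, feasible at tier 1)
EOQ₂ = √(2×14,000×390/45.4043) = 490.41  (< 890 → use Q = 890 at tier-2 price)
TC(tier 1 (EOQ₁), Q≈489.7) = €2,794,300.15
TC(tier 2, Q≈890.0) = €2,790,079.74
Minimum at tier 2: €2,790,079.74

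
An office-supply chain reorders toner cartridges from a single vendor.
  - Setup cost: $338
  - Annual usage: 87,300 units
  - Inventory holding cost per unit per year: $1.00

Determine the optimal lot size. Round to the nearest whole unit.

7,682 units

Optimal lot size Q* = (2 × 87,300 × $338 / $1)^½ ≈ 7,682.11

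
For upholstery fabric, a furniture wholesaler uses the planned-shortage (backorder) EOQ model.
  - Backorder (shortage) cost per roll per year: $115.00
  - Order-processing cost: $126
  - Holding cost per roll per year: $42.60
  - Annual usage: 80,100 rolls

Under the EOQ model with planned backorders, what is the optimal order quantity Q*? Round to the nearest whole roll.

Q* = √(2DS/H) · √((H + b)/b)
   = √(2 × 80,100 × 126 / 42.6) · √((42.6 + 115) / 115)
   = 688.354 × 1.1707 ≈ 805.83

806 rolls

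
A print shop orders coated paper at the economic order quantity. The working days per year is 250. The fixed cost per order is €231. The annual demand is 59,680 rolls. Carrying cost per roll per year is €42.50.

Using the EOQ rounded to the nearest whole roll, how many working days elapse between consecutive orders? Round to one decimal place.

3.4 days

Q* = √(2·D·S / H) = √(2·59,680·231 / 42.5) = √648,756.7 ≈ 805.45 → Q = 805 rolls
Cycle time = (working days × Q)/D = (250 × 805) / 59,680 = 3.372 days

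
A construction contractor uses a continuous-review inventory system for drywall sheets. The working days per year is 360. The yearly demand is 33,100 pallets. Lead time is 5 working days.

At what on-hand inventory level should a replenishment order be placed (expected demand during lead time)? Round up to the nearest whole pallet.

460 pallets

Daily demand d = 33,100 / 360 = 91.944 pallets/day
Demand during lead time = 91.944 × 5 = 459.72
Reorder point = 459.72 → round up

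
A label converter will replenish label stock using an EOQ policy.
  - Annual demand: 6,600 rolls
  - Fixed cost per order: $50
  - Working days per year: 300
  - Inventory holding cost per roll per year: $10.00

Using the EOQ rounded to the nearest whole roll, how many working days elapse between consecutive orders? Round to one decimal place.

11.7 days

Q* = √(2·D·S / H) = √(2·6,600·50 / 10) = √66,000.0 ≈ 256.90 → Q = 257 rolls
Cycle time = (working days × Q)/D = (300 × 257) / 6,600 = 11.682 days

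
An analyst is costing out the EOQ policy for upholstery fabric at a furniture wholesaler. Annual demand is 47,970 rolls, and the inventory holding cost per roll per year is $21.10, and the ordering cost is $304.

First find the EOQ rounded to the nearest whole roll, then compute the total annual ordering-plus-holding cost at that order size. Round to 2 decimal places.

$24,807.21

2DS/H = 2·47,970·304/21.1 = 1,382,263.51
EOQ = √1,382,263.51 ≈ 1,175.70 → Q = 1,176 rolls
Annual ordering cost = (D/Q)·S = (47,970/1,176) × 304 = $12,400.41
Annual holding cost  = (Q/2)·H = (1,176/2) × 21.1 = $12,406.80
Total = $12,400.41 + $12,406.80 = $24,807.21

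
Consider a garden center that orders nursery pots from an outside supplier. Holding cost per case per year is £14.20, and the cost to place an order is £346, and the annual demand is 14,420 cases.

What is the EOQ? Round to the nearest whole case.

EOQ = √(2DS/H) = √(2 × 14,420 × 346 / 14.2)
    = √(702,721.13) ≈ 838.28

838 cases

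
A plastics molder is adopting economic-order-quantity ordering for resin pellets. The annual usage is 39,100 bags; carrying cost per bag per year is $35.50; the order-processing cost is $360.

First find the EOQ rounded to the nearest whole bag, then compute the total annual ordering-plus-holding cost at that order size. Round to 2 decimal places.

2DS/H = 2·39,100·360/35.5 = 793,014.08
EOQ = √793,014.08 ≈ 890.51 → Q = 891 bags
Annual ordering cost = (D/Q)·S = (39,100/891) × 360 = $15,797.98
Annual holding cost  = (Q/2)·H = (891/2) × 35.5 = $15,815.25
Total = $15,797.98 + $15,815.25 = $31,613.23

$31,613.23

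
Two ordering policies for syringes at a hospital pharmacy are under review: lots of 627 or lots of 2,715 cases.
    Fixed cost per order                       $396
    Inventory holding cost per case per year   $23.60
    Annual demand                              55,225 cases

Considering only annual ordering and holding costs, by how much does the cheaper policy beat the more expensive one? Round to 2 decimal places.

$2,185.63

For each Q, cost = (D/Q)·S + (Q/2)·H.
TC(627) = (55,225/627)×396 + (627/2)×23.6 = $42,277.55
TC(2,715) = (55,225/2,715)×396 + (2,715/2)×23.6 = $40,091.92
|ΔTC| = |$42,277.55 − $40,091.92| = $2,185.63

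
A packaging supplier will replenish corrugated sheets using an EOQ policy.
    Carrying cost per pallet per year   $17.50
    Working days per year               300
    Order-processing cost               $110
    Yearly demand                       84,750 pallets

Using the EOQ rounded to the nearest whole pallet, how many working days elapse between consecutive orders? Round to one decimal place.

3.7 days

Q* = √(2·D·S / H) = √(2·84,750·110 / 17.5) = √1,065,428.6 ≈ 1,032.20 → Q = 1,032 pallets
Days between orders = 300 / (D/Q) = 300 / 82.122 ≈ 3.653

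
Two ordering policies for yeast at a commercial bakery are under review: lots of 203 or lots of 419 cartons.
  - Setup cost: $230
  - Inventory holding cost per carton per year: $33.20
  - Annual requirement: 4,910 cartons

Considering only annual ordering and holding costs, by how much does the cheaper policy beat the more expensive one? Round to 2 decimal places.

Annual cost at Q: ordering D·S/Q plus holding Q·H/2.
TC(203) = (4,910/203)×230 + (203/2)×33.2 = $8,932.85
TC(419) = (4,910/419)×230 + (419/2)×33.2 = $9,650.63
|ΔTC| = |$8,932.85 − $9,650.63| = $717.77

$717.77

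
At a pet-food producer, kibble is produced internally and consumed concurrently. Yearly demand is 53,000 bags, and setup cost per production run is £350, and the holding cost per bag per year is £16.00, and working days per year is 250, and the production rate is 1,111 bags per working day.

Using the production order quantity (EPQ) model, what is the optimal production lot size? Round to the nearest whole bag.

Daily demand d = 53,000/250 = 212.000; p = 1111; 1 − d/p = 0.80918
EPQ = √(2DS / (H(1 − d/p)))
    = √(2 × 53,000 × 350 / (16 × 0.80918)) ≈ 1,692.79

1,693 bags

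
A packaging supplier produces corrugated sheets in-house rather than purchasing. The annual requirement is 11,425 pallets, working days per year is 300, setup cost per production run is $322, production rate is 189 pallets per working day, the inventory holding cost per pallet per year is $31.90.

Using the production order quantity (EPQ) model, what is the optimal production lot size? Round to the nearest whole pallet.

537 pallets

d = 11,425/300 = 38.0833 pallets/day;  effective holding cost H(1 − d/p) = 31.9·(1 − 38.0833/189) = 25.47218
Q* = √(2DS / H_eff) = √(2·11,425·322 / 25.47218) ≈ 537.45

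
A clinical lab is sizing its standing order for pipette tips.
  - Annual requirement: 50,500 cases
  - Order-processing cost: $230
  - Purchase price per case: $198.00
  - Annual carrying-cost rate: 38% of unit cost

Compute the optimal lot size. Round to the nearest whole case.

556 cases

H = i·C = 0.38 × $198 = $75.2400 per case-year
Optimal lot size Q* = (2 × 50,500 × $230 / $75.24)^½ ≈ 555.65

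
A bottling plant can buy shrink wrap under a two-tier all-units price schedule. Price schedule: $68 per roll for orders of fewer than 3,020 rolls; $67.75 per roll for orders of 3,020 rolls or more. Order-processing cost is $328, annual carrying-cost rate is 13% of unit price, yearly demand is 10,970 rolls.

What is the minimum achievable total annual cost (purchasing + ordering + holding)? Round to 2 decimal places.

$753,935.93

H₁ = 13%×$68 = $8.8400;  H₂ = 13%×$67.75 = $8.8075
EOQ₁ = √(2×10,970×328/8.8400) = 902.25  (< 3,020, feasible at tier 1)
EOQ₂ = √(2×10,970×328/8.8075) = 903.92  (< 3,020 → use Q = 3,020 at tier-2 price)
TC(tier 1 (EOQ₁), Q≈902.3) = $753,935.93
TC(tier 2, Q≈3,020.0) = $757,708.27
Minimum at tier 1 (EOQ₁): $753,935.93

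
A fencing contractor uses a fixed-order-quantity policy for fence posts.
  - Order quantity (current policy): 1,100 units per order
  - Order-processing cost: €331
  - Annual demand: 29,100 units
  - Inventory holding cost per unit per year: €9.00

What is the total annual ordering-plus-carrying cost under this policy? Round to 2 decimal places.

Orders/yr = 29,100/1,100 = 26.455; ordering cost = 26.455 × €331 = €8,756.45
Average inventory = 1,100/2 = 550; holding cost = 550 × €9 = €4,950.00
Total = €8,756.45 + €4,950.00 = €13,706.45

€13,706.45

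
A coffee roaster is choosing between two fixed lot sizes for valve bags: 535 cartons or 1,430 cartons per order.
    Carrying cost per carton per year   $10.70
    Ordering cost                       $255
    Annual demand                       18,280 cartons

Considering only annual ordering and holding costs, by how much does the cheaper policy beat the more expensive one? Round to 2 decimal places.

TC(Q) = (D/Q)S + (Q/2)H
TC(535) = (18,280/535)×255 + (535/2)×10.7 = $11,575.15
TC(1,430) = (18,280/1,430)×255 + (1,430/2)×10.7 = $10,910.22
|ΔTC| = |$11,575.15 − $10,910.22| = $664.93

$664.93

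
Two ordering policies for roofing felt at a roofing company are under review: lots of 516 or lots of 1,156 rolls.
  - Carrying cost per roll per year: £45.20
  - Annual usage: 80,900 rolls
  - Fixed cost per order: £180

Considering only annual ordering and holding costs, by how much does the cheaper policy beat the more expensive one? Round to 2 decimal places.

For each Q, cost = (D/Q)·S + (Q/2)·H.
TC(516) = (80,900/516)×180 + (516/2)×45.2 = £39,882.53
TC(1,156) = (80,900/1,156)×180 + (1,156/2)×45.2 = £38,722.49
Lots of 1,156 are cheaper by £1,160.04.

£1,160.04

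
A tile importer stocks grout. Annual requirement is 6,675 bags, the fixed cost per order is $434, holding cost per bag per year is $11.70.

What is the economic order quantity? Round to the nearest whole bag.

EOQ = √(2DS/H) = √(2 × 6,675 × 434 / 11.7)
    = √(495,205.13) ≈ 703.71

704 bags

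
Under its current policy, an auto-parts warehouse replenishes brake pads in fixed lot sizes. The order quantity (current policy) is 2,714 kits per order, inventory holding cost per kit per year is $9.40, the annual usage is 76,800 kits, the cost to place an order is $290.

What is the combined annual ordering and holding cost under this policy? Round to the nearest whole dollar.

Annual ordering cost = (D/Q)·S = (76,800/2,714) × 290 = $8,206.34
Annual holding cost  = (Q/2)·H = (2,714/2) × 9.4 = $12,755.80
Total = $8,206.34 + $12,755.80 = $20,962.14

$20,962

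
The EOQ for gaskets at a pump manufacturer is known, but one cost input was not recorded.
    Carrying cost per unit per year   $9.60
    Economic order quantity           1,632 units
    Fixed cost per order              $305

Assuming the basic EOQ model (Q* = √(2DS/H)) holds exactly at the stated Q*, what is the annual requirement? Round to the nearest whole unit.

41,916 units per year

From Q* = √(2DS/H) ⇒ Q*² = 2DS/H.
D = Q²H / (2S) = 1,632² × 9.6 / (2 × 305) = 41,916.18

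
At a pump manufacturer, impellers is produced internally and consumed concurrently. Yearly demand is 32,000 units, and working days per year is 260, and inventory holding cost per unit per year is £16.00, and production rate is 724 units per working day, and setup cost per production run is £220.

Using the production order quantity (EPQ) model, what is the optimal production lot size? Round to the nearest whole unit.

1,030 units

Daily demand d = 32,000/260 = 123.077; p = 724; 1 − d/p = 0.83000
EPQ = √(2DS / (H(1 − d/p)))
    = √(2 × 32,000 × 220 / (16 × 0.83000)) ≈ 1,029.68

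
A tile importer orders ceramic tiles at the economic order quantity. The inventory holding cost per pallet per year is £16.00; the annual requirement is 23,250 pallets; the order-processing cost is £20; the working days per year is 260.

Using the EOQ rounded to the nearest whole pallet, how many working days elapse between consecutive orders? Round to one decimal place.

2.7 days

Optimal lot size Q* = (2 × 23,250 × £20 / £16)^½ ≈ 241.09 → Q = 241 pallets
T = Q/D × 260 days = 241/23,250 × 260 = 2.695 days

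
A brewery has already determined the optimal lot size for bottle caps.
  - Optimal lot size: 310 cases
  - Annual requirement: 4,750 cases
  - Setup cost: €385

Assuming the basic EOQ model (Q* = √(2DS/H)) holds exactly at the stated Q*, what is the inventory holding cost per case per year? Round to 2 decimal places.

EOQ relation: Q² = 2DS/H, so rearrange for the unknown.
H = 2DS / Q² = 2 × 4,750 × 385 / 310² = 38.0593

€38.06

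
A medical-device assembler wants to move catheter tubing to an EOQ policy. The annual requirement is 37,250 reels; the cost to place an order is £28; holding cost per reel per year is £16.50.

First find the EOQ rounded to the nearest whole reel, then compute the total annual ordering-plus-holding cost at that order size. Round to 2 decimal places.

Q* = √(2·D·S / H) = √(2·37,250·28 / 16.5) = √126,424.2 ≈ 355.56 → Q = 356 reels
Orders/yr = 37,250/356 = 104.635; ordering cost = 104.635 × £28 = £2,929.78
Average inventory = 356/2 = 178; holding cost = 178 × £16.5 = £2,937.00
Total = £2,929.78 + £2,937.00 = £5,866.78

£5,866.78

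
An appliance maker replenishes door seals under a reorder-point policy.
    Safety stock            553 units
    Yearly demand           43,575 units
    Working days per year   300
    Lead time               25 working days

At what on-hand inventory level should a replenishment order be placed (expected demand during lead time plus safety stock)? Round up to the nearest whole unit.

Daily demand d = 43,575 / 300 = 145.250 units/day
Demand during lead time = 145.250 × 25 = 3,631.25
Reorder point = 3,631.25 + 553 = 4,184.25 → round up

4,185 units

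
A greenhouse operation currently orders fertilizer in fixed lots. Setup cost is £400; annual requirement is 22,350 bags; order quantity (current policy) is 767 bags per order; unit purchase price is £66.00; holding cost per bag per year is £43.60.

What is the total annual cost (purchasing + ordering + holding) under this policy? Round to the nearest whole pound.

£1,503,476

Orders/yr = 22,350/767 = 29.140; ordering cost = 29.140 × £400 = £11,655.80
Average inventory = 767/2 = 383.5; holding cost = 383.5 × £43.6 = £16,720.60
Purchase cost = D·C = 22,350 × 66 = £1,475,100.00
Total = £11,655.80 + £16,720.60 + £1,475,100.00 = £1,503,476.40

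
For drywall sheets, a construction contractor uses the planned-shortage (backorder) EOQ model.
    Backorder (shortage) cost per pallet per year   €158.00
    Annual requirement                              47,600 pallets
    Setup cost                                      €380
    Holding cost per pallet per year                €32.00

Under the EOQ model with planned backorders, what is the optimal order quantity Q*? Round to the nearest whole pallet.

1,166 pallets

Q* = √(2DS/H) · √((H + b)/b)
   = √(2 × 47,600 × 380 / 32) · √((32 + 158) / 158)
   = 1,063.250 × 1.0966 ≈ 1,165.96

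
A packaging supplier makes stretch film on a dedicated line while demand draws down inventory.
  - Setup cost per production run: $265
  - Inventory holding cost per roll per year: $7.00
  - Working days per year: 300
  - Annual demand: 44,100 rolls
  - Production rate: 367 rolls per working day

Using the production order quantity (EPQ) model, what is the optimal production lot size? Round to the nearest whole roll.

Daily demand d = 44,100/300 = 147.000; p = 367; 1 − d/p = 0.59946
EPQ = √(2DS / (H(1 − d/p)))
    = √(2 × 44,100 × 265 / (7 × 0.59946)) ≈ 2,360.10

2,360 rolls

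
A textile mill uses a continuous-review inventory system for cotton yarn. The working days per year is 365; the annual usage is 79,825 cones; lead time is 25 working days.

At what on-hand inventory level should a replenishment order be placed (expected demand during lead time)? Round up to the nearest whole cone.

Daily demand d = 79,825 / 365 = 218.699 cones/day
Demand during lead time = 218.699 × 25 = 5,467.47
Reorder point = 5,467.47 → round up

5,468 cones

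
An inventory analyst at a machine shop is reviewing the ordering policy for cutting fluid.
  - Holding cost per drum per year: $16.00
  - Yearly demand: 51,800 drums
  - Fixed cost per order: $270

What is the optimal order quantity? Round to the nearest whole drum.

Q* = √(2·D·S / H) = √(2·51,800·270 / 16) = √1,748,250.0 ≈ 1,322.21

1,322 drums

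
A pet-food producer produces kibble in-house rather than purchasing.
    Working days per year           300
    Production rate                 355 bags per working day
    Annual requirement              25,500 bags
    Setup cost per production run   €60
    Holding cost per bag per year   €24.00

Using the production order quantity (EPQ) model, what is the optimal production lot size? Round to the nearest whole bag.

d = 25,500/300 = 85.0000 bags/day;  effective holding cost H(1 − d/p) = 24·(1 − 85.0000/355) = 18.25352
Q* = √(2DS / H_eff) = √(2·25,500·60 / 18.25352) ≈ 409.44

409 bags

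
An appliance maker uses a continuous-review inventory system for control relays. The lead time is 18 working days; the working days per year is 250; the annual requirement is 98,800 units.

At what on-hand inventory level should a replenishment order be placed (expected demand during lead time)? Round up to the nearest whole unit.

7,114 units

Daily demand d = 98,800 / 250 = 395.200 units/day
Demand during lead time = 395.200 × 18 = 7,113.60
Reorder point = 7,113.60 → round up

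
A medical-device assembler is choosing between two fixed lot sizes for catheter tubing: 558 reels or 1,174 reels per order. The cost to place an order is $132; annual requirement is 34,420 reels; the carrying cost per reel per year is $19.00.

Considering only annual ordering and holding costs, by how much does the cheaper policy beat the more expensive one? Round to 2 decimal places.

$1,579.69

For each Q, cost = (D/Q)·S + (Q/2)·H.
TC(558) = (34,420/558)×132 + (558/2)×19 = $13,443.37
TC(1,174) = (34,420/1,174)×132 + (1,174/2)×19 = $15,023.05
Lots of 558 are cheaper by $1,579.69.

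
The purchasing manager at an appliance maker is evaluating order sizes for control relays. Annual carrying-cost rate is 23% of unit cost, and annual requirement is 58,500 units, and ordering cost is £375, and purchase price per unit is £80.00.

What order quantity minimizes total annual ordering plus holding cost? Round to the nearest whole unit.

1,544 units

H = i·C = 0.23 × £80 = £18.4000 per unit-year
EOQ = √(2DS/H) = √(2 × 58,500 × 375 / 18.4)
    = √(2,384,510.87) ≈ 1,544.19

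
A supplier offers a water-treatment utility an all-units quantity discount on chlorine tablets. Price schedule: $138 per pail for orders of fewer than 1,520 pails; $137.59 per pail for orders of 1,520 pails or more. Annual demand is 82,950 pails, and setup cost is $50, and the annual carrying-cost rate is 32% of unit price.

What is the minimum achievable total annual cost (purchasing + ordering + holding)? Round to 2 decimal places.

$11,449,281.01

H₁ = 32%×$138 = $44.1600;  H₂ = 32%×$137.59 = $44.0288
EOQ₁ = √(2×82,950×50/44.1600) = 433.40  (< 1,520, feasible at tier 1)
EOQ₂ = √(2×82,950×50/44.0288) = 434.05  (< 1,520 → use Q = 1,520 at tier-2 price)
TC(tier 1 (EOQ₁), Q≈433.4) = $11,466,239.15
TC(tier 2, Q≈1,520.0) = $11,449,281.01
Minimum at tier 2: $11,449,281.01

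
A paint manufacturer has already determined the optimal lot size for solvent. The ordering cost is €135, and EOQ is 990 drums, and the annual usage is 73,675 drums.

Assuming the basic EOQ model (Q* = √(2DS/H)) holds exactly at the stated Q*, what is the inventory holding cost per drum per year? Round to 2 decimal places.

€20.30

Since Q* = (2DS/H)^½, squaring gives Q*²·H = 2DS.
H = 2DS / Q² = 2 × 73,675 × 135 / 990² = 20.2961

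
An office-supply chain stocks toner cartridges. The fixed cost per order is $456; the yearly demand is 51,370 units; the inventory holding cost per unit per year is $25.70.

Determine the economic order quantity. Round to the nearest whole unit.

Optimal lot size Q* = (2 × 51,370 × $456 / $25.7)^½ ≈ 1,350.16

1,350 units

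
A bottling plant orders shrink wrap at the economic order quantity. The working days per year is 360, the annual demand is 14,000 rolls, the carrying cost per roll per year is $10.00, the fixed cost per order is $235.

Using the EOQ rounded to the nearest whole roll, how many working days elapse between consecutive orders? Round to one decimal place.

Optimal lot size Q* = (2 × 14,000 × $235 / $10)^½ ≈ 811.17 → Q = 811 rolls
Days between orders = 360 / (D/Q) = 360 / 17.263 ≈ 20.854

20.9 days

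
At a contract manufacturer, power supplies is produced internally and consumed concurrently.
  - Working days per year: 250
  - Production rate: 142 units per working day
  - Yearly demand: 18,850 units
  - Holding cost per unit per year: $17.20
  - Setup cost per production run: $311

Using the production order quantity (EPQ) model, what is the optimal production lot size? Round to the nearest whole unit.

Daily demand d = 18,850/250 = 75.400; p = 142; 1 − d/p = 0.46901
EPQ = √(2DS / (H(1 − d/p)))
    = √(2 × 18,850 × 311 / (17.2 × 0.46901)) ≈ 1,205.57

1,206 units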